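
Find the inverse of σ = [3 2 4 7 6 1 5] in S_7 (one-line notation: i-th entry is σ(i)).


To find σ⁻¹, swap domain and range:
σ(1) = 3 → σ⁻¹(3) = 1
σ(2) = 2 → σ⁻¹(2) = 2
σ(3) = 4 → σ⁻¹(4) = 3
σ(4) = 7 → σ⁻¹(7) = 4
σ(5) = 6 → σ⁻¹(6) = 5
σ(6) = 1 → σ⁻¹(1) = 6
σ(7) = 5 → σ⁻¹(5) = 7

σ⁻¹ = [6 2 1 3 7 5 4]


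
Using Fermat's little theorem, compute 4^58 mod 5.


Fermat's little theorem: if p is prime and gcd(a,p)=1, then a^(p-1) ≡ 1 (mod p)
p = 5 is prime, gcd(4,5) = 1
Reduce exponent: 58 mod 4 = 2
So 4^58 ≡ 4^2 (mod 5)
4^2 mod 5 = 1

4^58 ≡ 1 (mod 5)


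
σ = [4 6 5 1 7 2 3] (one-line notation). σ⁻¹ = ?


To find σ⁻¹, swap domain and range:
σ(1) = 4 → σ⁻¹(4) = 1
σ(2) = 6 → σ⁻¹(6) = 2
σ(3) = 5 → σ⁻¹(5) = 3
σ(4) = 1 → σ⁻¹(1) = 4
σ(5) = 7 → σ⁻¹(7) = 5
σ(6) = 2 → σ⁻¹(2) = 6
σ(7) = 3 → σ⁻¹(3) = 7

σ⁻¹ = [4 6 7 1 3 2 5]


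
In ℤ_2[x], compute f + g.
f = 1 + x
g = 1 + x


Add coefficients mod 2:
x^0: 1 + 1 = 0 (mod 2)
x^1: 1 + 1 = 0 (mod 2)
Result: 0

f + g = 0


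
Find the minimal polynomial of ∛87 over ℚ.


∛87 satisfies x³ - 87 = 0, irreducible over ℚ (no rational root; 87 is not a perfect cube)

Minimal polynomial: x³ - 87


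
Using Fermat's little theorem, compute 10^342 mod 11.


Fermat's little theorem: if p is prime and gcd(a,p)=1, then a^(p-1) ≡ 1 (mod p)
p = 11 is prime, gcd(10,11) = 1
Reduce exponent: 342 mod 10 = 2
So 10^342 ≡ 10^2 (mod 11)
10^2 mod 11 = 1

10^342 ≡ 1 (mod 11)


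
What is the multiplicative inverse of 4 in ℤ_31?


Use the extended Euclidean algorithm to write 1 = 4·s + 31·t; then s mod 31 is the inverse.
Euclidean algorithm:
  4 = 0·31 + 4
  31 = 7·4 + 3
  4 = 1·3 + 1
  3 = 3·1 + 0
gcd(4,31) = 1
Back-substitution gives: 4·(8) + 31·(-1) = 1
So 4⁻¹ ≡ 8 ≡ 8 (mod 31)
Check: 4 × 8 = 32 ≡ 1 (mod 31) ✓

4⁻¹ ≡ 8 (mod 31)


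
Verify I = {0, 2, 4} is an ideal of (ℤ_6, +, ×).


Check ideal conditions for I = {0, 2, 4} in ℤ_6:
(1) I is an additive subgroup? Yes
(2) For r ∈ ℤ_6 and a ∈ I: r·a ∈ I? Yes

Yes, I is an ideal of ℤ_6


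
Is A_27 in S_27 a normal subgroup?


H = A_27 in S_27
A_27 has index 2 in S_27, and every subgroup of index 2 is normal

Yes, normal subgroup


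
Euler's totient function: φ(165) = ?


Factor n: 165 = 3 × 5 × 11
φ(n) = n · ∏(1 - 1/p) over distinct primes p | n
φ(165) = 165 · (1 - 1/3) · (1 - 1/5) · (1 - 1/11) = 80

φ(165) = 80


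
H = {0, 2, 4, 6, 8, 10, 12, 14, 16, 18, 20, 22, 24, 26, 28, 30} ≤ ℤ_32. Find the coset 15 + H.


15 + H = {15 + h (mod 32) : h ∈ H}
15+0=15, 15+2=17, 15+4=19, 15+6=21, 15+8=23, 15+10=25, 15+12=27, 15+14=29, 15+16=31, 15+18=1, 15+20=3, 15+22=5, 15+24=7, 15+26=9, 15+28=11, 15+30=13
15 + H = {1, 3, 5, 7, 9, 11, 13, 15, 17, 19, 21, 23, 25, 27, 29, 31} = 1 + H

15 + H = {1, 3, 5, 7, 9, 11, 13, 15, 17, 19, 21, 23, 25, 27, 29, 31}


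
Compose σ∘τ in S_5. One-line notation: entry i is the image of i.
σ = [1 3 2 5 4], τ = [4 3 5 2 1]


σ∘τ: apply τ first, then σ
1 →τ 4 →σ 5
2 →τ 3 →σ 2
3 →τ 5 →σ 4
4 →τ 2 →σ 3
5 →τ 1 →σ 1

σ∘τ = [5 2 4 3 1]


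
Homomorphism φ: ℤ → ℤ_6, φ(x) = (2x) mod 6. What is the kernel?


Kernel = preimage of identity
ker(φ) = {x ∈ ℤ : 2x ≡ 0 (mod 6)}. gcd(2,6) = 2, so 2x ≡ 0 (mod 6) ⟺ x ≡ 0 (mod 6/2 = 3). Hence ker(φ) = 3ℤ

ker(φ) = 3ℤ


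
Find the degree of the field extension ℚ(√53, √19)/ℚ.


[ℚ(√53,√19):ℚ] = [ℚ(√53,√19):ℚ(√53)]·[ℚ(√53):ℚ] = 2·2 = 4

[ℚ(√53, √19)/ℚ] = 4


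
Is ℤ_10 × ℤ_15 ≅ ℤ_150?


Comparing ℤ_10 × ℤ_15 and ℤ_150:
gcd(10,15) = 5 ≠ 1. Max element order in ℤ_10×ℤ_15 is lcm(10,15) = 30 < 150, so it has no element of order 150

No, ℤ_10 × ℤ_15 ≇ ℤ_150


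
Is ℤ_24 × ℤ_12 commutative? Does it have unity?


Direct product ring; commutative with unity (1,1); but (1,0)·(0,1) = (0,0) gives zero divisors, so not an integral domain
Commutative: Yes
Integral domain: No
Has unity: Yes

ℤ_24 × ℤ_12: Commutative=Yes, Unity=Yes


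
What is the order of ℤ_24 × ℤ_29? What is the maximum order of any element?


|ℤ_24 × ℤ_29| = 24 × 29 = 696
Max element order = lcm(24,29) = 696
Cyclic? Yes (gcd=1)

|ℤ_24×ℤ_29| = 696, max element order = 696


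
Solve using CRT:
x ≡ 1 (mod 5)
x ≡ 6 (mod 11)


m₁ = 5, m₂ = 11, gcd = 1, so CRT applies. M = m₁·m₂ = 55
Let M₁ = M/m₁ = 11, M₂ = M/m₂ = 5
Find y₁ ≡ M₁⁻¹ (mod m₁): 11⁻¹ ≡ 1 (mod 5)
Find y₂ ≡ M₂⁻¹ (mod m₂): 5⁻¹ ≡ 9 (mod 11)
x = a₁·M₁·y₁ + a₂·M₂·y₂ = 1·11·1 + 6·5·9 = 281
Reduce mod 55: x ≡ 6
Check: 6 mod 5 = 1 ✓, 6 mod 11 = 6 ✓

x ≡ 6 (mod 55)


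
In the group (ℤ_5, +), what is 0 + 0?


Operation: addition mod 5
0 + 0 = (a + b) mod 5 with a = 0, b = 0

0 + 0 = 0


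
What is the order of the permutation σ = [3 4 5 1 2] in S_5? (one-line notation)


Cycle decomposition: (1 3 5 2 4)
Cycle lengths: 5
Order = lcm(5) = 5

ord(σ) = 5


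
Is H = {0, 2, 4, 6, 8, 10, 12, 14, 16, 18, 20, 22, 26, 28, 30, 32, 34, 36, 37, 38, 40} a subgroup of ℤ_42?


Subgroup test for H = {0, 2, 4, 6, 8, 10, 12, 14, 16, 18, 20, 22, 26, 28, 30, 32, 34, 36, 37, 38, 40} in (ℤ_42, +):
(1) 0 ∈ H? Yes
(2) Closure: for all a,b ∈ H, (a+b) mod 42 ∈ H? No  [counterexample: 2 + 22 = 24 ∉ H]
(3) Inverses: for all a ∈ H, -a mod 42 ∈ H? No

No, H is not a subgroup of ℤ_42


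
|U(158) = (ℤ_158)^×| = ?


U(n) is the group of units mod n; |U(n)| = φ(n)
|U(158)| = φ(158) = 78

|U(158) = (ℤ_158)^×| = 78


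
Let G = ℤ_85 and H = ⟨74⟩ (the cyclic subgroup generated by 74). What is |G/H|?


|⟨74⟩| = n / gcd(74, 85) = 85 / 1 = 85
H is normal (ℤ_85 is abelian).
|G/H| = |G| / |H| = 85 / 85 = 1

|G/H| = 1


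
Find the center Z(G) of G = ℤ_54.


Z(G) = {g ∈ G | gx = xg for all x ∈ G}
ℤ_54 is abelian, so Z(G) = G

Z(ℤ_54) = ℤ_54


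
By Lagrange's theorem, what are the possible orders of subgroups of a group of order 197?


Lagrange's theorem: |H| divides |G|
|G| = 197
Divisors of 197: 1, 197

Possible subgroup orders: {1, 197}


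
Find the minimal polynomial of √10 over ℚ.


√10 satisfies x² - 10 = 0, irreducible over ℚ since 10 is squarefree

Minimal polynomial: x² - 10


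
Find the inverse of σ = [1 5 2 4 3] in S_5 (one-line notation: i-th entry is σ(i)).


To find σ⁻¹, swap domain and range:
σ(1) = 1 → σ⁻¹(1) = 1
σ(2) = 5 → σ⁻¹(5) = 2
σ(3) = 2 → σ⁻¹(2) = 3
σ(4) = 4 → σ⁻¹(4) = 4
σ(5) = 3 → σ⁻¹(3) = 5

σ⁻¹ = [1 3 5 4 2]


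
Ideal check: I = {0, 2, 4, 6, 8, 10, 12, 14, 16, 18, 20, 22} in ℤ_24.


Check ideal conditions for I = {0, 2, 4, 6, 8, 10, 12, 14, 16, 18, 20, 22} in ℤ_24:
(1) I is an additive subgroup? Yes
(2) For r ∈ ℤ_24 and a ∈ I: r·a ∈ I? Yes

Yes, I is an ideal of ℤ_24


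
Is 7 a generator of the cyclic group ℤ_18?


g generates ℤ_n iff gcd(g, n) = 1
gcd(7, 18) = 1
Since gcd = 1, 7 is a generator.

Yes, 7 generates ℤ_18


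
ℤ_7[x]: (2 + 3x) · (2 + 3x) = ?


Expand and collect like terms; reduce coefficients mod 7:
x^0: 2·2 = 4 ≡ 4 (mod 7)
x^1: 2·3 + 3·2 = 12 ≡ 5 (mod 7)
x^2: 3·3 = 9 ≡ 2 (mod 7)
Result: 4 + 5x + 2x^2

f · g = 4 + 5x + 2x^2


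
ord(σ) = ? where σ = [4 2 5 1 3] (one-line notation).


Cycle decomposition: (1 4) (3 5)
Cycle lengths: 2, 2
Order = lcm(2, 2) = 2

ord(σ) = 2


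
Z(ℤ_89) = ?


Z(G) = {g ∈ G | gx = xg for all x ∈ G}
ℤ_89 is abelian, so Z(G) = G

Z(ℤ_89) = ℤ_89


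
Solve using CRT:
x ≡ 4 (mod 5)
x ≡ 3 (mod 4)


m₁ = 5, m₂ = 4, gcd = 1, so CRT applies. M = m₁·m₂ = 20
Let M₁ = M/m₁ = 4, M₂ = M/m₂ = 5
Find y₁ ≡ M₁⁻¹ (mod m₁): 4⁻¹ ≡ 4 (mod 5)
Find y₂ ≡ M₂⁻¹ (mod m₂): 5⁻¹ ≡ 1 (mod 4)
x = a₁·M₁·y₁ + a₂·M₂·y₂ = 4·4·4 + 3·5·1 = 79
Reduce mod 20: x ≡ 19
Check: 19 mod 5 = 4 ✓, 19 mod 4 = 3 ✓

x ≡ 19 (mod 20)


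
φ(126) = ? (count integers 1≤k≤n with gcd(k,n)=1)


Factor n: 126 = 2 × 3^2 × 7
φ(n) = n · ∏(1 - 1/p) over distinct primes p | n
φ(126) = 126 · (1 - 1/2) · (1 - 1/3) · (1 - 1/7) = 36

φ(126) = 36


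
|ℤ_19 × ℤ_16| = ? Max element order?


|ℤ_19 × ℤ_16| = 19 × 16 = 304
Max element order = lcm(19,16) = 304
Cyclic? Yes (gcd=1)

|ℤ_19×ℤ_16| = 304, max element order = 304


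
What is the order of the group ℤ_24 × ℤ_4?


|A × B| = |A| · |B|
|ℤ_24 × ℤ_4| = 24 × 4 = 96

|ℤ_24 × ℤ_4| = 96


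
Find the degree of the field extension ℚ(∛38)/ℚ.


∛38 has minimal polynomial x³ - 38 (irreducible over ℚ since 38 is not a perfect cube)

[ℚ(∛38)/ℚ] = 3


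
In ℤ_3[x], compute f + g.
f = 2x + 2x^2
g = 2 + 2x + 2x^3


Add coefficients mod 3:
x^0: 0 + 2 = 2 (mod 3)
x^1: 2 + 2 = 1 (mod 3)
x^2: 2 + 0 = 2 (mod 3)
x^3: 0 + 2 = 2 (mod 3)
Result: 2 + x + 2x^2 + 2x^3

f + g = 2 + x + 2x^2 + 2x^3


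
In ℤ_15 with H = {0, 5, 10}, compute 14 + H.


14 + H = {14 + h (mod 15) : h ∈ H}
14+0=14, 14+5=4, 14+10=9
14 + H = {4, 9, 14} = 4 + H

14 + H = {4, 9, 14}


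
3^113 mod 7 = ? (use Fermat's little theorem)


Fermat's little theorem: if p is prime and gcd(a,p)=1, then a^(p-1) ≡ 1 (mod p)
p = 7 is prime, gcd(3,7) = 1
Reduce exponent: 113 mod 6 = 5
So 3^113 ≡ 3^5 (mod 7)
3^5 mod 7 = 5

3^113 ≡ 5 (mod 7)


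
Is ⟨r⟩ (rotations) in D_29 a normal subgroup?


H = ⟨r⟩ (rotations) in D_29
The rotation subgroup ⟨r⟩ has index 2 in D_29, so it is normal

Yes, normal subgroup


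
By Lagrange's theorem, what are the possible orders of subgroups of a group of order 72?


Lagrange's theorem: |H| divides |G|
|G| = 72
Divisors of 72: 1, 2, 3, 4, 6, 8, 9, 12, 18, 24, 36, 72

Possible subgroup orders: {1, 2, 3, 4, 6, 8, 9, 12, 18, 24, 36, 72}


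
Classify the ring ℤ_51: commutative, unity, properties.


ℤ_51 is a commutative ring with unity 1; 51 = 3×17 is composite, so 3·17 ≡ 0 gives zero divisors (not an integral domain)
Commutative: Yes
Integral domain: No
Has unity: Yes

ℤ_51: Commutative=Yes, Unity=Yes


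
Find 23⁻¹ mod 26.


Use the extended Euclidean algorithm to write 1 = 23·s + 26·t; then s mod 26 is the inverse.
Euclidean algorithm:
  23 = 0·26 + 23
  26 = 1·23 + 3
  23 = 7·3 + 2
  3 = 1·2 + 1
  2 = 2·1 + 0
gcd(23,26) = 1
Back-substitution gives: 23·(-9) + 26·(8) = 1
So 23⁻¹ ≡ -9 ≡ 17 (mod 26)
Check: 23 × 17 = 391 ≡ 1 (mod 26) ✓

23⁻¹ ≡ 17 (mod 26)


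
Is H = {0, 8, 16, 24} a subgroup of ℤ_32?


Subgroup test for H = {0, 8, 16, 24} in (ℤ_32, +):
(1) 0 ∈ H? Yes
(2) Closure: for all a,b ∈ H, (a+b) mod 32 ∈ H? Yes
(3) Inverses: for all a ∈ H, -a mod 32 ∈ H? Yes

Yes, H is a subgroup of ℤ_32


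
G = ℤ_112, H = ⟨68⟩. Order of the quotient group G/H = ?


|⟨68⟩| = n / gcd(68, 112) = 112 / 4 = 28
H is normal (ℤ_112 is abelian).
|G/H| = |G| / |H| = 112 / 28 = 4

|G/H| = 4


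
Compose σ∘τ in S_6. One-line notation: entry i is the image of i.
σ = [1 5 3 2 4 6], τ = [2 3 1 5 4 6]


σ∘τ: apply τ first, then σ
1 →τ 2 →σ 5
2 →τ 3 →σ 3
3 →τ 1 →σ 1
4 →τ 5 →σ 4
5 →τ 4 →σ 2
6 →τ 6 →σ 6

σ∘τ = [5 3 1 4 2 6]


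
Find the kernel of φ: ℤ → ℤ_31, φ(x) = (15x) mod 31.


Kernel = preimage of identity
ker(φ) = {x ∈ ℤ : 15x ≡ 0 (mod 31)}. gcd(15,31) = 1, so 15x ≡ 0 (mod 31) ⟺ x ≡ 0 (mod 31/1 = 31). Hence ker(φ) = 31ℤ

ker(φ) = 31ℤ


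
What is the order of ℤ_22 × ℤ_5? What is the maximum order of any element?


|ℤ_22 × ℤ_5| = 22 × 5 = 110
Max element order = lcm(22,5) = 110
Cyclic? Yes (gcd=1)

|ℤ_22×ℤ_5| = 110, max element order = 110


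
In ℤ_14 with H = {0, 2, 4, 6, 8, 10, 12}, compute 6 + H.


6 + H = {6 + h (mod 14) : h ∈ H}
6+0=6, 6+2=8, 6+4=10, 6+6=12, 6+8=0, 6+10=2, 6+12=4
6 + H = {0, 2, 4, 6, 8, 10, 12} = 0 + H

6 + H = {0, 2, 4, 6, 8, 10, 12}


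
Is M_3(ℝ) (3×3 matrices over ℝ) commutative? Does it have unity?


Matrix multiplication is non-commutative for n ≥ 2; the identity matrix I is the unity; singular matrices give zero divisors, so not an integral domain
Commutative: No
Integral domain: No
Has unity: Yes

M_3(ℝ) (3×3 matrices over ℝ): Commutative=No, Unity=Yes


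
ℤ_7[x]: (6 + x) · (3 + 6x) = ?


Expand and collect like terms; reduce coefficients mod 7:
x^0: 6·3 = 18 ≡ 4 (mod 7)
x^1: 6·6 + 1·3 = 39 ≡ 4 (mod 7)
x^2: 1·6 = 6 ≡ 6 (mod 7)
Result: 4 + 4x + 6x^2

f · g = 4 + 4x + 6x^2


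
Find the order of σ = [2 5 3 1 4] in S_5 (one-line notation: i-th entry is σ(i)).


Cycle decomposition: (1 2 5 4)
Cycle lengths: 4
Order = lcm(4) = 4

ord(σ) = 4


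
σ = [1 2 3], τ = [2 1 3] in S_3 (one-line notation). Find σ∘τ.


σ∘τ: apply τ first, then σ
1 →τ 2 →σ 2
2 →τ 1 →σ 1
3 →τ 3 →σ 3

σ∘τ = [2 1 3]


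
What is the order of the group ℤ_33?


ℤ_n has n elements.

|ℤ_33| = 33


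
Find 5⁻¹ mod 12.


Use the extended Euclidean algorithm to write 1 = 5·s + 12·t; then s mod 12 is the inverse.
Euclidean algorithm:
  5 = 0·12 + 5
  12 = 2·5 + 2
  5 = 2·2 + 1
  2 = 2·1 + 0
gcd(5,12) = 1
Back-substitution gives: 5·(5) + 12·(-2) = 1
So 5⁻¹ ≡ 5 ≡ 5 (mod 12)
Check: 5 × 5 = 25 ≡ 1 (mod 12) ✓

5⁻¹ ≡ 5 (mod 12)


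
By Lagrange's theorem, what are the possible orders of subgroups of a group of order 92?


Lagrange's theorem: |H| divides |G|
|G| = 92
Divisors of 92: 1, 2, 4, 23, 46, 92

Possible subgroup orders: {1, 2, 4, 23, 46, 92}


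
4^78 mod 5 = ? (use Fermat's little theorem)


Fermat's little theorem: if p is prime and gcd(a,p)=1, then a^(p-1) ≡ 1 (mod p)
p = 5 is prime, gcd(4,5) = 1
Reduce exponent: 78 mod 4 = 2
So 4^78 ≡ 4^2 (mod 5)
4^2 mod 5 = 1

4^78 ≡ 1 (mod 5)


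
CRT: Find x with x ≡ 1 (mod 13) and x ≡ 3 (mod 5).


m₁ = 13, m₂ = 5, gcd = 1, so CRT applies. M = m₁·m₂ = 65
Let M₁ = M/m₁ = 5, M₂ = M/m₂ = 13
Find y₁ ≡ M₁⁻¹ (mod m₁): 5⁻¹ ≡ 8 (mod 13)
Find y₂ ≡ M₂⁻¹ (mod m₂): 13⁻¹ ≡ 2 (mod 5)
x = a₁·M₁·y₁ + a₂·M₂·y₂ = 1·5·8 + 3·13·2 = 118
Reduce mod 65: x ≡ 53
Check: 53 mod 13 = 1 ✓, 53 mod 5 = 3 ✓

x ≡ 53 (mod 65)


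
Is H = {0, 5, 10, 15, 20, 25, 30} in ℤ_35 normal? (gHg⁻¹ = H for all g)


H = {0, 5, 10, 15, 20, 25, 30} in ℤ_35
ℤ_35 is abelian; every subgroup of an abelian group is normal

Yes, normal subgroup


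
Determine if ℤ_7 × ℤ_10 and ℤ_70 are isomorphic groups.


Comparing ℤ_7 × ℤ_10 and ℤ_70:
gcd(7,10) = 1, so ℤ_7 × ℤ_10 ≅ ℤ_70 (CRT)

Yes, ℤ_7 × ℤ_10 ≅ ℤ_70


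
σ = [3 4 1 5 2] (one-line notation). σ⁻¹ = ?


To find σ⁻¹, swap domain and range:
σ(1) = 3 → σ⁻¹(3) = 1
σ(2) = 4 → σ⁻¹(4) = 2
σ(3) = 1 → σ⁻¹(1) = 3
σ(4) = 5 → σ⁻¹(5) = 4
σ(5) = 2 → σ⁻¹(2) = 5

σ⁻¹ = [3 5 1 2 4]


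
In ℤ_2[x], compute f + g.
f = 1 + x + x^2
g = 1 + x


Add coefficients mod 2:
x^0: 1 + 1 = 0 (mod 2)
x^1: 1 + 1 = 0 (mod 2)
x^2: 1 + 0 = 1 (mod 2)
Result: x^2

f + g = x^2


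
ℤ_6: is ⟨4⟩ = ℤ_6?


g generates ℤ_n iff gcd(g, n) = 1
gcd(4, 6) = 2
Since gcd = 2 ≠ 1, ⟨4⟩ has order 3 < 6, so 4 is not a generator.

No, 4 does not generate ℤ_6


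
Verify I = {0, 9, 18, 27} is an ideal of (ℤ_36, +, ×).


Check ideal conditions for I = {0, 9, 18, 27} in ℤ_36:
(1) I is an additive subgroup? Yes
(2) For r ∈ ℤ_36 and a ∈ I: r·a ∈ I? Yes

Yes, I is an ideal of ℤ_36


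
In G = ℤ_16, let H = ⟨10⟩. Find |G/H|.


|⟨10⟩| = n / gcd(10, 16) = 16 / 2 = 8
H is normal (ℤ_16 is abelian).
|G/H| = |G| / |H| = 16 / 8 = 2

|G/H| = 2


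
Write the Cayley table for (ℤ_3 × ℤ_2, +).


Elements: {(0,0), (0,1), (1,0), (1,1), (2,0), (2,1)}
Operation: componentwise addition mod (3, 2)
Entry (a, b) = ((a₁+b₁) mod 3, (a₂+b₂) mod 2)

Cayley table:
      | (0,0) | (0,1) | (1,0) | (1,1) | (2,0) | (2,1)
(0,0) | (0,0) | (0,1) | (1,0) | (1,1) | (2,0) | (2,1)
(0,1) | (0,1) | (0,0) | (1,1) | (1,0) | (2,1) | (2,0)
(1,0) | (1,0) | (1,1) | (2,0) | (2,1) | (0,0) | (0,1)
(1,1) | (1,1) | (1,0) | (2,1) | (2,0) | (0,1) | (0,0)
(2,0) | (2,0) | (2,1) | (0,0) | (0,1) | (1,0) | (1,1)
(2,1) | (2,1) | (2,0) | (0,1) | (0,0) | (1,1) | (1,0)


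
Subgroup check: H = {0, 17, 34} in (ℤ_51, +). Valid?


Subgroup test for H = {0, 17, 34} in (ℤ_51, +):
(1) 0 ∈ H? Yes
(2) Closure: for all a,b ∈ H, (a+b) mod 51 ∈ H? Yes
(3) Inverses: for all a ∈ H, -a mod 51 ∈ H? Yes

Yes, H is a subgroup of ℤ_51


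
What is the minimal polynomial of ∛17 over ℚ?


∛17 satisfies x³ - 17 = 0, irreducible over ℚ (no rational root; 17 is not a perfect cube)

Minimal polynomial: x³ - 17


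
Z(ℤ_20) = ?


Z(G) = {g ∈ G | gx = xg for all x ∈ G}
ℤ_20 is abelian, so Z(G) = G

Z(ℤ_20) = ℤ_20


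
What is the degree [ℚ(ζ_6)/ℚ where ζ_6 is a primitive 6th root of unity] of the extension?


[ℚ(ζ_n):ℚ] = deg Φ_n(x) = φ(n). Here φ(6) = 2

[ℚ(ζ_6)/ℚ where ζ_6 is a primitive 6th root of unity] = 2


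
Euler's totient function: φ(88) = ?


Factor n: 88 = 2^3 × 11
φ(n) = n · ∏(1 - 1/p) over distinct primes p | n
φ(88) = 88 · (1 - 1/2) · (1 - 1/11) = 40

φ(88) = 40


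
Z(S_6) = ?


Z(G) = {g ∈ G | gx = xg for all x ∈ G}
S_n is non-abelian for n ≥ 3; Z(S_6) is trivial

Z(S_6) = {e}


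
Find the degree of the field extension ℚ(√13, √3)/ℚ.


[ℚ(√13,√3):ℚ] = [ℚ(√13,√3):ℚ(√13)]·[ℚ(√13):ℚ] = 2·2 = 4

[ℚ(√13, √3)/ℚ] = 4


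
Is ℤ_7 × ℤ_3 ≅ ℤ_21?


Comparing ℤ_7 × ℤ_3 and ℤ_21:
gcd(7,3) = 1, so ℤ_7 × ℤ_3 ≅ ℤ_21 (CRT)

Yes, ℤ_7 × ℤ_3 ≅ ℤ_21


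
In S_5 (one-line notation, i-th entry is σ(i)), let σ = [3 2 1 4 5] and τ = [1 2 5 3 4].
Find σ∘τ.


σ∘τ: apply τ first, then σ
1 →τ 1 →σ 3
2 →τ 2 →σ 2
3 →τ 5 →σ 5
4 →τ 3 →σ 1
5 →τ 4 →σ 4

σ∘τ = [3 2 5 1 4]


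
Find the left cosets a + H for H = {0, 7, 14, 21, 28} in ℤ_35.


H = {0, 7, 14, 21, 28}, |H| = 5
Number of cosets = |G|/|H| = 35/5 = 7
0 + H = {0, 7, 14, 21, 28}
1 + H = {1, 8, 15, 22, 29}
2 + H = {2, 9, 16, 23, 30}
3 + H = {3, 10, 17, 24, 31}
4 + H = {4, 11, 18, 25, 32}
5 + H = {5, 12, 19, 26, 33}
6 + H = {6, 13, 20, 27, 34}

Cosets: 0+H={0,7,14,21,28}; 1+H={1,8,15,22,29}; 2+H={2,9,16,23,30}; 3+H={3,10,17,24,31}; 4+H={4,11,18,25,32}; 5+H={5,12,19,26,33}; 6+H={6,13,20,27,34}


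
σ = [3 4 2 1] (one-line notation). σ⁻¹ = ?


To find σ⁻¹, swap domain and range:
σ(1) = 3 → σ⁻¹(3) = 1
σ(2) = 4 → σ⁻¹(4) = 2
σ(3) = 2 → σ⁻¹(2) = 3
σ(4) = 1 → σ⁻¹(1) = 4

σ⁻¹ = [4 3 1 2]


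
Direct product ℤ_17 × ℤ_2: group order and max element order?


|ℤ_17 × ℤ_2| = 17 × 2 = 34
Max element order = lcm(17,2) = 34
Cyclic? Yes (gcd=1)

|ℤ_17×ℤ_2| = 34, max element order = 34


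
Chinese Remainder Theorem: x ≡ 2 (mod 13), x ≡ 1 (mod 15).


m₁ = 13, m₂ = 15, gcd = 1, so CRT applies. M = m₁·m₂ = 195
Let M₁ = M/m₁ = 15, M₂ = M/m₂ = 13
Find y₁ ≡ M₁⁻¹ (mod m₁): 15⁻¹ ≡ 7 (mod 13)
Find y₂ ≡ M₂⁻¹ (mod m₂): 13⁻¹ ≡ 7 (mod 15)
x = a₁·M₁·y₁ + a₂·M₂·y₂ = 2·15·7 + 1·13·7 = 301
Reduce mod 195: x ≡ 106
Check: 106 mod 13 = 2 ✓, 106 mod 15 = 1 ✓

x ≡ 106 (mod 195)


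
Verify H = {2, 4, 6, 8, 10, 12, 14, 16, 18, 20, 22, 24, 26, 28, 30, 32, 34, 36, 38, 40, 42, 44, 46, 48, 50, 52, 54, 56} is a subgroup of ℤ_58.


Subgroup test for H = {2, 4, 6, 8, 10, 12, 14, 16, 18, 20, 22, 24, 26, 28, 30, 32, 34, 36, 38, 40, 42, 44, 46, 48, 50, 52, 54, 56} in (ℤ_58, +):
(1) 0 ∈ H? No
(2) Closure: for all a,b ∈ H, (a+b) mod 58 ∈ H? No  [counterexample: 2 + 56 = 0 ∉ H]
(3) Inverses: for all a ∈ H, -a mod 58 ∈ H? Yes

No, H is not a subgroup of ℤ_58


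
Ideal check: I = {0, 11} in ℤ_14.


Check ideal conditions for I = {0, 11} in ℤ_14:
(1) I is an additive subgroup? No
(2) For r ∈ ℤ_14 and a ∈ I: r·a ∈ I? No  [counterexample: r=2, a=11, r·a mod 14 = 8 ∉ I]

No, I is not an ideal of ℤ_14


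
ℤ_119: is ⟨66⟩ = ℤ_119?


g generates ℤ_n iff gcd(g, n) = 1
gcd(66, 119) = 1
Since gcd = 1, 66 is a generator.

Yes, 66 generates ℤ_119


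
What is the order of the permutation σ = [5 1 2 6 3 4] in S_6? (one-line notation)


Cycle decomposition: (1 5 3 2) (4 6)
Cycle lengths: 4, 2
Order = lcm(4, 2) = 4

ord(σ) = 4


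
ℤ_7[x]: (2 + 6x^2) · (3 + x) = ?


Expand and collect like terms; reduce coefficients mod 7:
x^0: 2·3 = 6 ≡ 6 (mod 7)
x^1: 2·1 + 0·3 = 2 ≡ 2 (mod 7)
x^2: 0·1 + 6·3 = 18 ≡ 4 (mod 7)
x^3: 6·1 = 6 ≡ 6 (mod 7)
Result: 6 + 2x + 4x^2 + 6x^3

f · g = 6 + 2x + 4x^2 + 6x^3


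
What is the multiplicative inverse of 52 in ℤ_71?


Use the extended Euclidean algorithm to write 1 = 52·s + 71·t; then s mod 71 is the inverse.
Euclidean algorithm:
  52 = 0·71 + 52
  71 = 1·52 + 19
  52 = 2·19 + 14
  19 = 1·14 + 5
  14 = 2·5 + 4
  5 = 1·4 + 1
  4 = 4·1 + 0
gcd(52,71) = 1
Back-substitution gives: 52·(-15) + 71·(11) = 1
So 52⁻¹ ≡ -15 ≡ 56 (mod 71)
Check: 52 × 56 = 2912 ≡ 1 (mod 71) ✓

52⁻¹ ≡ 56 (mod 71)


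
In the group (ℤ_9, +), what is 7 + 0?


Operation: addition mod 9
7 + 0 = (a + b) mod 9 with a = 7, b = 0

7 + 0 = 7


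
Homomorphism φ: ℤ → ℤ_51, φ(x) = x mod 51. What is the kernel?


Kernel = preimage of identity
ker(φ) = {x ∈ ℤ : x ≡ 0 (mod 51)} = 51ℤ = {0, ±51, ±102, ...}

ker(φ) = 51ℤ


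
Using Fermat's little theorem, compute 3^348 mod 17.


Fermat's little theorem: if p is prime and gcd(a,p)=1, then a^(p-1) ≡ 1 (mod p)
p = 17 is prime, gcd(3,17) = 1
Reduce exponent: 348 mod 16 = 12
So 3^348 ≡ 3^12 (mod 17)
3^12 mod 17 = 4

3^348 ≡ 4 (mod 17)


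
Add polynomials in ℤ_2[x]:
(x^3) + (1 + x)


Add coefficients mod 2:
x^0: 0 + 1 = 1 (mod 2)
x^1: 0 + 1 = 1 (mod 2)
x^2: 0 + 0 = 0 (mod 2)
x^3: 1 + 0 = 1 (mod 2)
Result: 1 + x + x^3

f + g = 1 + x + x^3


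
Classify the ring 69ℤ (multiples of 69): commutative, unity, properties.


69ℤ is a commutative ring under +,× but has no multiplicative identity (1 ∉ 69ℤ); it has no zero divisors, but without unity it is not an integral domain
Commutative: Yes
Integral domain: No
Has unity: No

69ℤ (multiples of 69): Commutative=Yes, Unity=No


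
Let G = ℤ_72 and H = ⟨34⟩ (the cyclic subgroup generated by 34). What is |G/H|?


|⟨34⟩| = n / gcd(34, 72) = 72 / 2 = 36
H is normal (ℤ_72 is abelian).
|G/H| = |G| / |H| = 72 / 36 = 2

|G/H| = 2


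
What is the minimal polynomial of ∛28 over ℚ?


∛28 satisfies x³ - 28 = 0, irreducible over ℚ (no rational root; 28 is not a perfect cube)

Minimal polynomial: x³ - 28


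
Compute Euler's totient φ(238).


Factor n: 238 = 2 × 7 × 17
φ(n) = n · ∏(1 - 1/p) over distinct primes p | n
φ(238) = 238 · (1 - 1/2) · (1 - 1/7) · (1 - 1/17) = 96

φ(238) = 96


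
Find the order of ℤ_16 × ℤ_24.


|A × B| = |A| · |B|
|ℤ_16 × ℤ_24| = 16 × 24 = 384

|ℤ_16 × ℤ_24| = 384


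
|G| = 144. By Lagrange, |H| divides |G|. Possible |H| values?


Lagrange's theorem: |H| divides |G|
|G| = 144
Divisors of 144: 1, 2, 3, 4, 6, 8, 9, 12, 16, 18, 24, 36, 48, 72, 144

Possible subgroup orders: {1, 2, 3, 4, 6, 8, 9, 12, 16, 18, 24, 36, 48, 72, 144}


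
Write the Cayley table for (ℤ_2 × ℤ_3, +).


Elements: {(0,0), (0,1), (0,2), (1,0), (1,1), (1,2)}
Operation: componentwise addition mod (2, 3)
Entry (a, b) = ((a₁+b₁) mod 2, (a₂+b₂) mod 3)

Cayley table:
      | (0,0) | (0,1) | (0,2) | (1,0) | (1,1) | (1,2)
(0,0) | (0,0) | (0,1) | (0,2) | (1,0) | (1,1) | (1,2)
(0,1) | (0,1) | (0,2) | (0,0) | (1,1) | (1,2) | (1,0)
(0,2) | (0,2) | (0,0) | (0,1) | (1,2) | (1,0) | (1,1)
(1,0) | (1,0) | (1,1) | (1,2) | (0,0) | (0,1) | (0,2)
(1,1) | (1,1) | (1,2) | (1,0) | (0,1) | (0,2) | (0,0)
(1,2) | (1,2) | (1,0) | (1,1) | (0,2) | (0,0) | (0,1)


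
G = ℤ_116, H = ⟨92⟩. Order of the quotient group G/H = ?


|⟨92⟩| = n / gcd(92, 116) = 116 / 4 = 29
H is normal (ℤ_116 is abelian).
|G/H| = |G| / |H| = 116 / 29 = 4

|G/H| = 4


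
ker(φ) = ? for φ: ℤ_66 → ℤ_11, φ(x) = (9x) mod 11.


Kernel = preimage of identity
ker(φ) = {x ∈ ℤ_66 : 9x ≡ 0 (mod 11)}. Since 11 | 66, φ is well-defined. The kernel is the cyclic subgroup ⟨11⟩ of ℤ_66 (order 6), i.e. {0, 11, 22, 33, 44, 55}

ker(φ) = {0, 11, 22, 33, 44, 55}


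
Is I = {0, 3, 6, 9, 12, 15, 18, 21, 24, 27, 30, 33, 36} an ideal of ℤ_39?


Check ideal conditions for I = {0, 3, 6, 9, 12, 15, 18, 21, 24, 27, 30, 33, 36} in ℤ_39:
(1) I is an additive subgroup? Yes
(2) For r ∈ ℤ_39 and a ∈ I: r·a ∈ I? Yes

Yes, I is an ideal of ℤ_39


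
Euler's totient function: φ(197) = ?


Factor n: 197 = 197
φ(n) = n · ∏(1 - 1/p) over distinct primes p | n
φ(197) = 197 · (1 - 1/197) = 196

φ(197) = 196


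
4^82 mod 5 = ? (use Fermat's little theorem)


Fermat's little theorem: if p is prime and gcd(a,p)=1, then a^(p-1) ≡ 1 (mod p)
p = 5 is prime, gcd(4,5) = 1
Reduce exponent: 82 mod 4 = 2
So 4^82 ≡ 4^2 (mod 5)
4^2 mod 5 = 1

4^82 ≡ 1 (mod 5)


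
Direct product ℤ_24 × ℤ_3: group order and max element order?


|ℤ_24 × ℤ_3| = 24 × 3 = 72
Max element order = lcm(24,3) = 24
Cyclic? No (gcd=3)

|ℤ_24×ℤ_3| = 72, max element order = 24


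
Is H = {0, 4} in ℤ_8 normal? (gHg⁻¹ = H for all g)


H = {0, 4} in ℤ_8
ℤ_8 is abelian; every subgroup of an abelian group is normal

Yes, normal subgroup


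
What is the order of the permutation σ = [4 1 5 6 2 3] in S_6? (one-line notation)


Cycle decomposition: (1 4 6 3 5 2)
Cycle lengths: 6
Order = lcm(6) = 6

ord(σ) = 6


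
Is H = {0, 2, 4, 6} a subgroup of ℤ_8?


Subgroup test for H = {0, 2, 4, 6} in (ℤ_8, +):
(1) 0 ∈ H? Yes
(2) Closure: for all a,b ∈ H, (a+b) mod 8 ∈ H? Yes
(3) Inverses: for all a ∈ H, -a mod 8 ∈ H? Yes

Yes, H is a subgroup of ℤ_8


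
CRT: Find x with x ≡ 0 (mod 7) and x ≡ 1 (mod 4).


m₁ = 7, m₂ = 4, gcd = 1, so CRT applies. M = m₁·m₂ = 28
Let M₁ = M/m₁ = 4, M₂ = M/m₂ = 7
Find y₁ ≡ M₁⁻¹ (mod m₁): 4⁻¹ ≡ 2 (mod 7)
Find y₂ ≡ M₂⁻¹ (mod m₂): 7⁻¹ ≡ 3 (mod 4)
x = a₁·M₁·y₁ + a₂·M₂·y₂ = 0·4·2 + 1·7·3 = 21
Reduce mod 28: x ≡ 21
Check: 21 mod 7 = 0 ✓, 21 mod 4 = 1 ✓

x ≡ 21 (mod 28)


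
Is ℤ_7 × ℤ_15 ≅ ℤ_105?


Comparing ℤ_7 × ℤ_15 and ℤ_105:
gcd(7,15) = 1, so ℤ_7 × ℤ_15 ≅ ℤ_105 (CRT)

Yes, ℤ_7 × ℤ_15 ≅ ℤ_105


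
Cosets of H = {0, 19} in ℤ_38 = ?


H = {0, 19}, |H| = 2
Number of cosets = |G|/|H| = 38/2 = 19
0 + H = {0, 19}
1 + H = {1, 20}
2 + H = {2, 21}
3 + H = {3, 22}
4 + H = {4, 23}
5 + H = {5, 24}
6 + H = {6, 25}
7 + H = {7, 26}
8 + H = {8, 27}
9 + H = {9, 28}
10 + H = {10, 29}
11 + H = {11, 30}
12 + H = {12, 31}
13 + H = {13, 32}
14 + H = {14, 33}
15 + H = {15, 34}
16 + H = {16, 35}
17 + H = {17, 36}
18 + H = {18, 37}

Cosets: 0+H={0,19}; 1+H={1,20}; 2+H={2,21}; 3+H={3,22}; 4+H={4,23}; 5+H={5,24}; 6+H={6,25}; 7+H={7,26}; 8+H={8,27}; 9+H={9,28}; 10+H={10,29}; 11+H={11,30}; 12+H={12,31}; 13+H={13,32}; 14+H={14,33}; 15+H={15,34}; 16+H={16,35}; 17+H={17,36}; 18+H={18,37}


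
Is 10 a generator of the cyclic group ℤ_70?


g generates ℤ_n iff gcd(g, n) = 1
gcd(10, 70) = 10
Since gcd = 10 ≠ 1, ⟨10⟩ has order 7 < 70, so 10 is not a generator.

No, 10 does not generate ℤ_70


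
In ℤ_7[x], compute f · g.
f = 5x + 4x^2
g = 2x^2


Expand and collect like terms; reduce coefficients mod 7:
x^0: 0·0 = 0 ≡ 0 (mod 7)
x^1: 0·0 + 5·0 = 0 ≡ 0 (mod 7)
x^2: 0·2 + 5·0 + 4·0 = 0 ≡ 0 (mod 7)
x^3: 5·2 + 4·0 = 10 ≡ 3 (mod 7)
x^4: 4·2 = 8 ≡ 1 (mod 7)
Result: 3x^3 + x^4

f · g = 3x^3 + x^4


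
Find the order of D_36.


|D_n| = 2n (n rotations and n reflections)
|D_36| = 2×36 = 72

|D_36| = 72


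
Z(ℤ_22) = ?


Z(G) = {g ∈ G | gx = xg for all x ∈ G}
ℤ_22 is abelian, so Z(G) = G

Z(ℤ_22) = ℤ_22


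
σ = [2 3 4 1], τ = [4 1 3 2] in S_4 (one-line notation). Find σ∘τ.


σ∘τ: apply τ first, then σ
1 →τ 4 →σ 1
2 →τ 1 →σ 2
3 →τ 3 →σ 4
4 →τ 2 →σ 3

σ∘τ = [1 2 4 3]


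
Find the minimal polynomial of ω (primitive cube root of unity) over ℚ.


ω satisfies x² + x + 1 = 0 (the cyclotomic polynomial Φ₃)

Minimal polynomial: x² + x + 1


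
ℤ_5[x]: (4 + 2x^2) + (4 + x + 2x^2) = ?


Add coefficients mod 5:
x^0: 4 + 4 = 3 (mod 5)
x^1: 0 + 1 = 1 (mod 5)
x^2: 2 + 2 = 4 (mod 5)
Result: 3 + x + 4x^2

f + g = 3 + x + 4x^2


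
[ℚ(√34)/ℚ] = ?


√34 has minimal polynomial x² - 34 (irreducible over ℚ since 34 is squarefree)

[ℚ(√34)/ℚ] = 2


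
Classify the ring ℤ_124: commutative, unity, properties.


ℤ_124 is a commutative ring with unity 1; 124 = 2×62 is composite, so 2·62 ≡ 0 gives zero divisors (not an integral domain)
Commutative: Yes
Integral domain: No
Has unity: Yes

ℤ_124: Commutative=Yes, Unity=Yes


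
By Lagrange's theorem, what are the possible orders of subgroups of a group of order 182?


Lagrange's theorem: |H| divides |G|
|G| = 182
Divisors of 182: 1, 2, 7, 13, 14, 26, 91, 182

Possible subgroup orders: {1, 2, 7, 13, 14, 26, 91, 182}


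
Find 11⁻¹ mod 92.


Use the extended Euclidean algorithm to write 1 = 11·s + 92·t; then s mod 92 is the inverse.
Euclidean algorithm:
  11 = 0·92 + 11
  92 = 8·11 + 4
  11 = 2·4 + 3
  4 = 1·3 + 1
  3 = 3·1 + 0
gcd(11,92) = 1
Back-substitution gives: 11·(-25) + 92·(3) = 1
So 11⁻¹ ≡ -25 ≡ 67 (mod 92)
Check: 11 × 67 = 737 ≡ 1 (mod 92) ✓

11⁻¹ ≡ 67 (mod 92)


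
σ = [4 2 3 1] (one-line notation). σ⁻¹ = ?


To find σ⁻¹, swap domain and range:
σ(1) = 4 → σ⁻¹(4) = 1
σ(2) = 2 → σ⁻¹(2) = 2
σ(3) = 3 → σ⁻¹(3) = 3
σ(4) = 1 → σ⁻¹(1) = 4

σ⁻¹ = [4 2 3 1]


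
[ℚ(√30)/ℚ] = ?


√30 has minimal polynomial x² - 30 (irreducible over ℚ since 30 is squarefree)

[ℚ(√30)/ℚ] = 2


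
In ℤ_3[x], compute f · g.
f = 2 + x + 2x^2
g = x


Expand and collect like terms; reduce coefficients mod 3:
x^0: 2·0 = 0 ≡ 0 (mod 3)
x^1: 2·1 + 1·0 = 2 ≡ 2 (mod 3)
x^2: 1·1 + 2·0 = 1 ≡ 1 (mod 3)
x^3: 2·1 = 2 ≡ 2 (mod 3)
Result: 2x + x^2 + 2x^3

f · g = 2x + x^2 + 2x^3


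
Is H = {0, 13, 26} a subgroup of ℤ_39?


Subgroup test for H = {0, 13, 26} in (ℤ_39, +):
(1) 0 ∈ H? Yes
(2) Closure: for all a,b ∈ H, (a+b) mod 39 ∈ H? Yes
(3) Inverses: for all a ∈ H, -a mod 39 ∈ H? Yes

Yes, H is a subgroup of ℤ_39


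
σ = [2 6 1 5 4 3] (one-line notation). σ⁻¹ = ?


To find σ⁻¹, swap domain and range:
σ(1) = 2 → σ⁻¹(2) = 1
σ(2) = 6 → σ⁻¹(6) = 2
σ(3) = 1 → σ⁻¹(1) = 3
σ(4) = 5 → σ⁻¹(5) = 4
σ(5) = 4 → σ⁻¹(4) = 5
σ(6) = 3 → σ⁻¹(3) = 6

σ⁻¹ = [3 1 6 5 4 2]


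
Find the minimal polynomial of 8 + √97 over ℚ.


Let α = 8 + √97. Then α - 8 = √97, so (α - 8)² = 97, giving α² - 16α - 33 = 0. Degree 2 and α ∉ ℚ, so this is the minimal polynomial.

Minimal polynomial: x² - 16x - 33


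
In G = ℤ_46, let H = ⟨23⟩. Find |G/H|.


|⟨23⟩| = n / gcd(23, 46) = 46 / 23 = 2
H is normal (ℤ_46 is abelian).
|G/H| = |G| / |H| = 46 / 2 = 23

|G/H| = 23


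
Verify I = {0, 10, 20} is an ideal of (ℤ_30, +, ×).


Check ideal conditions for I = {0, 10, 20} in ℤ_30:
(1) I is an additive subgroup? Yes
(2) For r ∈ ℤ_30 and a ∈ I: r·a ∈ I? Yes

Yes, I is an ideal of ℤ_30


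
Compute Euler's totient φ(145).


Factor n: 145 = 5 × 29
φ(n) = n · ∏(1 - 1/p) over distinct primes p | n
φ(145) = 145 · (1 - 1/5) · (1 - 1/29) = 112

φ(145) = 112


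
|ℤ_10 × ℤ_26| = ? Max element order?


|ℤ_10 × ℤ_26| = 10 × 26 = 260
Max element order = lcm(10,26) = 130
Cyclic? No (gcd=2)

|ℤ_10×ℤ_26| = 260, max element order = 130


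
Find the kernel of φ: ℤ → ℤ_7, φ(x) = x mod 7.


Kernel = preimage of identity
ker(φ) = {x ∈ ℤ : x ≡ 0 (mod 7)} = 7ℤ = {0, ±7, ±14, ...}

ker(φ) = 7ℤ


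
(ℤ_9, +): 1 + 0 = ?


Operation: addition mod 9
1 + 0 = (a + b) mod 9 with a = 1, b = 0

1 + 0 = 1


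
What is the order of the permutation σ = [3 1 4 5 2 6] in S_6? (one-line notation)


Cycle decomposition: (1 3 4 5 2)
Cycle lengths: 5
Order = lcm(5) = 5

ord(σ) = 5


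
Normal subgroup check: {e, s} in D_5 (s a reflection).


H = {e, s} in D_5 (s a reflection)
r·s·r⁻¹ = sr⁻² ≠ s for n ≥ 3, so {e, s} is not closed under conjugation

No, not a normal subgroup


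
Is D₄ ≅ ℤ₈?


Comparing D₄ and ℤ₈:
D₄ is non-abelian, ℤ₈ is abelian

No, D₄ ≇ ℤ₈


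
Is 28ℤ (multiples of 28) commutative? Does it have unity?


28ℤ is a commutative ring under +,× but has no multiplicative identity (1 ∉ 28ℤ); it has no zero divisors, but without unity it is not an integral domain
Commutative: Yes
Integral domain: No
Has unity: No

28ℤ (multiples of 28): Commutative=Yes, Unity=No


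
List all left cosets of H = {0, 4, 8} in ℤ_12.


H = {0, 4, 8}, |H| = 3
Number of cosets = |G|/|H| = 12/3 = 4
0 + H = {0, 4, 8}
1 + H = {1, 5, 9}
2 + H = {2, 6, 10}
3 + H = {3, 7, 11}

Cosets: 0+H={0,4,8}; 1+H={1,5,9}; 2+H={2,6,10}; 3+H={3,7,11}


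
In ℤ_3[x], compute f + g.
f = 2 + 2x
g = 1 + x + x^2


Add coefficients mod 3:
x^0: 2 + 1 = 0 (mod 3)
x^1: 2 + 1 = 0 (mod 3)
x^2: 0 + 1 = 1 (mod 3)
Result: x^2

f + g = x^2


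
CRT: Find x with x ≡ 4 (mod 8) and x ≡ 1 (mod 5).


m₁ = 8, m₂ = 5, gcd = 1, so CRT applies. M = m₁·m₂ = 40
Let M₁ = M/m₁ = 5, M₂ = M/m₂ = 8
Find y₁ ≡ M₁⁻¹ (mod m₁): 5⁻¹ ≡ 5 (mod 8)
Find y₂ ≡ M₂⁻¹ (mod m₂): 8⁻¹ ≡ 2 (mod 5)
x = a₁·M₁·y₁ + a₂·M₂·y₂ = 4·5·5 + 1·8·2 = 116
Reduce mod 40: x ≡ 36
Check: 36 mod 8 = 4 ✓, 36 mod 5 = 1 ✓

x ≡ 36 (mod 40)


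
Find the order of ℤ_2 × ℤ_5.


|A × B| = |A| · |B|
|ℤ_2 × ℤ_5| = 2 × 5 = 10

|ℤ_2 × ℤ_5| = 10


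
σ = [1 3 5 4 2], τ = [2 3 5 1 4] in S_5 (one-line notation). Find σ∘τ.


σ∘τ: apply τ first, then σ
1 →τ 2 →σ 3
2 →τ 3 →σ 5
3 →τ 5 →σ 2
4 →τ 1 →σ 1
5 →τ 4 →σ 4

σ∘τ = [3 5 2 1 4]


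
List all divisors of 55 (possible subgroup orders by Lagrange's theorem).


Lagrange's theorem: |H| divides |G|
|G| = 55
Divisors of 55: 1, 5, 11, 55

Possible subgroup orders: {1, 5, 11, 55}


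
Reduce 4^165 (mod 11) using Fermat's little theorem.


Fermat's little theorem: if p is prime and gcd(a,p)=1, then a^(p-1) ≡ 1 (mod p)
p = 11 is prime, gcd(4,11) = 1
Reduce exponent: 165 mod 10 = 5
So 4^165 ≡ 4^5 (mod 11)
4^5 mod 11 = 1

4^165 ≡ 1 (mod 11)


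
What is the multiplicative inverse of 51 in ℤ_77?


Use the extended Euclidean algorithm to write 1 = 51·s + 77·t; then s mod 77 is the inverse.
Euclidean algorithm:
  51 = 0·77 + 51
  77 = 1·51 + 26
  51 = 1·26 + 25
  26 = 1·25 + 1
  25 = 25·1 + 0
gcd(51,77) = 1
Back-substitution gives: 51·(-3) + 77·(2) = 1
So 51⁻¹ ≡ -3 ≡ 74 (mod 77)
Check: 51 × 74 = 3774 ≡ 1 (mod 77) ✓

51⁻¹ ≡ 74 (mod 77)


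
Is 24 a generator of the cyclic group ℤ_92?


g generates ℤ_n iff gcd(g, n) = 1
gcd(24, 92) = 4
Since gcd = 4 ≠ 1, ⟨24⟩ has order 23 < 92, so 24 is not a generator.

No, 24 does not generate ℤ_92


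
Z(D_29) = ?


Z(G) = {g ∈ G | gx = xg for all x ∈ G}
For odd n, Z(D_n) = {e}: no nontrivial rotation commutes with all reflections

Z(D_29) = {e}


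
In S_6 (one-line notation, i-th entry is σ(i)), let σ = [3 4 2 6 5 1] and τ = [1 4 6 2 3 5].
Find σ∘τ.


σ∘τ: apply τ first, then σ
1 →τ 1 →σ 3
2 →τ 4 →σ 6
3 →τ 6 →σ 1
4 →τ 2 →σ 4
5 →τ 3 →σ 2
6 →τ 5 →σ 5

σ∘τ = [3 6 1 4 2 5]


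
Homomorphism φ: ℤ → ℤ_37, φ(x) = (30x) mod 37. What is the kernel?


Kernel = preimage of identity
ker(φ) = {x ∈ ℤ : 30x ≡ 0 (mod 37)}. gcd(30,37) = 1, so 30x ≡ 0 (mod 37) ⟺ x ≡ 0 (mod 37/1 = 37). Hence ker(φ) = 37ℤ

ker(φ) = 37ℤ


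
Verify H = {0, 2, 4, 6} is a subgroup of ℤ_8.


Subgroup test for H = {0, 2, 4, 6} in (ℤ_8, +):
(1) 0 ∈ H? Yes
(2) Closure: for all a,b ∈ H, (a+b) mod 8 ∈ H? Yes
(3) Inverses: for all a ∈ H, -a mod 8 ∈ H? Yes

Yes, H is a subgroup of ℤ_8


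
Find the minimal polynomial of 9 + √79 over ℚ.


Let α = 9 + √79. Then α - 9 = √79, so (α - 9)² = 79, giving α² - 18α + 2 = 0. Degree 2 and α ∉ ℚ, so this is the minimal polynomial.

Minimal polynomial: x² - 18x + 2


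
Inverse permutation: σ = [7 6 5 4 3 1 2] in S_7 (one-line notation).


To find σ⁻¹, swap domain and range:
σ(1) = 7 → σ⁻¹(7) = 1
σ(2) = 6 → σ⁻¹(6) = 2
σ(3) = 5 → σ⁻¹(5) = 3
σ(4) = 4 → σ⁻¹(4) = 4
σ(5) = 3 → σ⁻¹(3) = 5
σ(6) = 1 → σ⁻¹(1) = 6
σ(7) = 2 → σ⁻¹(2) = 7

σ⁻¹ = [6 7 5 4 3 2 1]


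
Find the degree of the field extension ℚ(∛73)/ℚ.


∛73 has minimal polynomial x³ - 73 (irreducible over ℚ since 73 is not a perfect cube)

[ℚ(∛73)/ℚ] = 3


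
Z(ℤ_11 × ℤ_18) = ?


Z(G) = {g ∈ G | gx = xg for all x ∈ G}
Direct product of abelian groups is abelian, so Z(G) = G

Z(ℤ_11 × ℤ_18) = ℤ_11 × ℤ_18


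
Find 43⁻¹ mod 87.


Use the extended Euclidean algorithm to write 1 = 43·s + 87·t; then s mod 87 is the inverse.
Euclidean algorithm:
  43 = 0·87 + 43
  87 = 2·43 + 1
  43 = 43·1 + 0
gcd(43,87) = 1
Back-substitution gives: 43·(-2) + 87·(1) = 1
So 43⁻¹ ≡ -2 ≡ 85 (mod 87)
Check: 43 × 85 = 3655 ≡ 1 (mod 87) ✓

43⁻¹ ≡ 85 (mod 87)


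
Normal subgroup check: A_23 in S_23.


H = A_23 in S_23
A_23 has index 2 in S_23, and every subgroup of index 2 is normal

Yes, normal subgroup


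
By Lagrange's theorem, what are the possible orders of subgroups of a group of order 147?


Lagrange's theorem: |H| divides |G|
|G| = 147
Divisors of 147: 1, 3, 7, 21, 49, 147

Possible subgroup orders: {1, 3, 7, 21, 49, 147}


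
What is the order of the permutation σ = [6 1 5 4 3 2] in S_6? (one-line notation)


Cycle decomposition: (1 6 2) (3 5)
Cycle lengths: 3, 2
Order = lcm(3, 2) = 6

ord(σ) = 6


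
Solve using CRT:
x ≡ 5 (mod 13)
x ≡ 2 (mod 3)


m₁ = 13, m₂ = 3, gcd = 1, so CRT applies. M = m₁·m₂ = 39
Let M₁ = M/m₁ = 3, M₂ = M/m₂ = 13
Find y₁ ≡ M₁⁻¹ (mod m₁): 3⁻¹ ≡ 9 (mod 13)
Find y₂ ≡ M₂⁻¹ (mod m₂): 13⁻¹ ≡ 1 (mod 3)
x = a₁·M₁·y₁ + a₂·M₂·y₂ = 5·3·9 + 2·13·1 = 161
Reduce mod 39: x ≡ 5
Check: 5 mod 13 = 5 ✓, 5 mod 3 = 2 ✓

x ≡ 5 (mod 39)


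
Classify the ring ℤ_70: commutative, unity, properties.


ℤ_70 is a commutative ring with unity 1; 70 = 2×35 is composite, so 2·35 ≡ 0 gives zero divisors (not an integral domain)
Commutative: Yes
Integral domain: No
Has unity: Yes

ℤ_70: Commutative=Yes, Unity=Yes


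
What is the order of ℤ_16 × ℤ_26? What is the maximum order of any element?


|ℤ_16 × ℤ_26| = 16 × 26 = 416
Max element order = lcm(16,26) = 208
Cyclic? No (gcd=2)

|ℤ_16×ℤ_26| = 416, max element order = 208
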